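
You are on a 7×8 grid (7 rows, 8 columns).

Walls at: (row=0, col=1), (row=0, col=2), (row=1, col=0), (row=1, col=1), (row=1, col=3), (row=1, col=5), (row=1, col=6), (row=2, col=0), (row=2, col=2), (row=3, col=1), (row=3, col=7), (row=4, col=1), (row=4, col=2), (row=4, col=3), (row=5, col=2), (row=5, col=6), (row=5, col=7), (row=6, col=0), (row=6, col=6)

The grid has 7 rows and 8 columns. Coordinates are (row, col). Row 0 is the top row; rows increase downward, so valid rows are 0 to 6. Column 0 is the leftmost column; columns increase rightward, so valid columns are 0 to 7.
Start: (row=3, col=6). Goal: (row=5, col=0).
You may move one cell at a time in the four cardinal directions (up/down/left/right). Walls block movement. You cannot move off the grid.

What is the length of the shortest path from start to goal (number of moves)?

BFS from (row=3, col=6) until reaching (row=5, col=0):
  Distance 0: (row=3, col=6)
  Distance 1: (row=2, col=6), (row=3, col=5), (row=4, col=6)
  Distance 2: (row=2, col=5), (row=2, col=7), (row=3, col=4), (row=4, col=5), (row=4, col=7)
  Distance 3: (row=1, col=7), (row=2, col=4), (row=3, col=3), (row=4, col=4), (row=5, col=5)
  Distance 4: (row=0, col=7), (row=1, col=4), (row=2, col=3), (row=3, col=2), (row=5, col=4), (row=6, col=5)
  Distance 5: (row=0, col=4), (row=0, col=6), (row=5, col=3), (row=6, col=4)
  Distance 6: (row=0, col=3), (row=0, col=5), (row=6, col=3)
  Distance 7: (row=6, col=2)
  Distance 8: (row=6, col=1)
  Distance 9: (row=5, col=1)
  Distance 10: (row=5, col=0)  <- goal reached here
One shortest path (10 moves): (row=3, col=6) -> (row=3, col=5) -> (row=3, col=4) -> (row=4, col=4) -> (row=5, col=4) -> (row=5, col=3) -> (row=6, col=3) -> (row=6, col=2) -> (row=6, col=1) -> (row=5, col=1) -> (row=5, col=0)

Answer: Shortest path length: 10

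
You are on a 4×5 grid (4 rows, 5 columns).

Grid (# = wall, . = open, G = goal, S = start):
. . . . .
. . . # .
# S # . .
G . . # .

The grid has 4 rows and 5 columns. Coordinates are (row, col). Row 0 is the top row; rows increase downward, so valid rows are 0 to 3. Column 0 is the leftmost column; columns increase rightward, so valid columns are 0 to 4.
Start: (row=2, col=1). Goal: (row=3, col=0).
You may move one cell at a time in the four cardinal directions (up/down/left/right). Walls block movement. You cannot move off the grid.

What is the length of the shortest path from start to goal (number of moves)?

BFS from (row=2, col=1) until reaching (row=3, col=0):
  Distance 0: (row=2, col=1)
  Distance 1: (row=1, col=1), (row=3, col=1)
  Distance 2: (row=0, col=1), (row=1, col=0), (row=1, col=2), (row=3, col=0), (row=3, col=2)  <- goal reached here
One shortest path (2 moves): (row=2, col=1) -> (row=3, col=1) -> (row=3, col=0)

Answer: Shortest path length: 2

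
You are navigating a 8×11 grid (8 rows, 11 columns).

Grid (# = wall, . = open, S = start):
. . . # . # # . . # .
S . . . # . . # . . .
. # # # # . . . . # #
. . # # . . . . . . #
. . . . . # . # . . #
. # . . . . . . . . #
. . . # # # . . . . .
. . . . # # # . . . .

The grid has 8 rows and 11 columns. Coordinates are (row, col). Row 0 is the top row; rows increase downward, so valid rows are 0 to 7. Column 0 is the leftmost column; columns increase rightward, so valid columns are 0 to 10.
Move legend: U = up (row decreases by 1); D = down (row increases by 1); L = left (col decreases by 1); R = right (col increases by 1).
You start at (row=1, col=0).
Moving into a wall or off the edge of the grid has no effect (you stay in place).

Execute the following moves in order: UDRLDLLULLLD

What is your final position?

Start: (row=1, col=0)
  U (up): (row=1, col=0) -> (row=0, col=0)
  D (down): (row=0, col=0) -> (row=1, col=0)
  R (right): (row=1, col=0) -> (row=1, col=1)
  L (left): (row=1, col=1) -> (row=1, col=0)
  D (down): (row=1, col=0) -> (row=2, col=0)
  L (left): blocked, stay at (row=2, col=0)
  L (left): blocked, stay at (row=2, col=0)
  U (up): (row=2, col=0) -> (row=1, col=0)
  [×3]L (left): blocked, stay at (row=1, col=0)
  D (down): (row=1, col=0) -> (row=2, col=0)
Final: (row=2, col=0)

Answer: Final position: (row=2, col=0)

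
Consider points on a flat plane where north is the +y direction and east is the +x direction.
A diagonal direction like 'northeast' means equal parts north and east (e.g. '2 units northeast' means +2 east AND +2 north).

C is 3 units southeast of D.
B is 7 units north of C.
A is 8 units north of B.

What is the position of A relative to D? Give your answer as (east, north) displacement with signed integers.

Place D at the origin (east=0, north=0).
  C is 3 units southeast of D: delta (east=+3, north=-3); C at (east=3, north=-3).
  B is 7 units north of C: delta (east=+0, north=+7); B at (east=3, north=4).
  A is 8 units north of B: delta (east=+0, north=+8); A at (east=3, north=12).
Therefore A relative to D: (east=3, north=12).

Answer: A is at (east=3, north=12) relative to D.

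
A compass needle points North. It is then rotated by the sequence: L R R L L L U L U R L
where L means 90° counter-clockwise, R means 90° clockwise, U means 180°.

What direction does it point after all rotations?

Start: North
  L (left (90° counter-clockwise)) -> West
  R (right (90° clockwise)) -> North
  R (right (90° clockwise)) -> East
  L (left (90° counter-clockwise)) -> North
  L (left (90° counter-clockwise)) -> West
  L (left (90° counter-clockwise)) -> South
  U (U-turn (180°)) -> North
  L (left (90° counter-clockwise)) -> West
  U (U-turn (180°)) -> East
  R (right (90° clockwise)) -> South
  L (left (90° counter-clockwise)) -> East
Final: East

Answer: Final heading: East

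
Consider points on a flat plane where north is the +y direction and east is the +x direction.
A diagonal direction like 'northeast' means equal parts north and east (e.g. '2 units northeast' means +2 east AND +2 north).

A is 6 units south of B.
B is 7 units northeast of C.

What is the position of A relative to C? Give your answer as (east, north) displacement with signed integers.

Place C at the origin (east=0, north=0).
  B is 7 units northeast of C: delta (east=+7, north=+7); B at (east=7, north=7).
  A is 6 units south of B: delta (east=+0, north=-6); A at (east=7, north=1).
Therefore A relative to C: (east=7, north=1).

Answer: A is at (east=7, north=1) relative to C.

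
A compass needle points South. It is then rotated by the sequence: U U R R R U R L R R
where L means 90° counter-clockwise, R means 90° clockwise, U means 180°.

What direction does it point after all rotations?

Answer: Final heading: East

Derivation:
Start: South
  U (U-turn (180°)) -> North
  U (U-turn (180°)) -> South
  R (right (90° clockwise)) -> West
  R (right (90° clockwise)) -> North
  R (right (90° clockwise)) -> East
  U (U-turn (180°)) -> West
  R (right (90° clockwise)) -> North
  L (left (90° counter-clockwise)) -> West
  R (right (90° clockwise)) -> North
  R (right (90° clockwise)) -> East
Final: East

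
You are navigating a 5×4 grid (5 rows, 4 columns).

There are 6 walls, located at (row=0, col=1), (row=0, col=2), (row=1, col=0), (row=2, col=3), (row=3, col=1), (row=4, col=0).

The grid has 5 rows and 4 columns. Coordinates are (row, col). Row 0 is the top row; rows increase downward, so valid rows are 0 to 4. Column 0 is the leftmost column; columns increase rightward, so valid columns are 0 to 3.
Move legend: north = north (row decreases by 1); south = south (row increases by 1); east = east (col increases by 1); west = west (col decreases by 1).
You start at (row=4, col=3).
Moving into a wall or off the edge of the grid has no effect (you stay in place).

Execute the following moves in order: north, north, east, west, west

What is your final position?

Start: (row=4, col=3)
  north (north): (row=4, col=3) -> (row=3, col=3)
  north (north): blocked, stay at (row=3, col=3)
  east (east): blocked, stay at (row=3, col=3)
  west (west): (row=3, col=3) -> (row=3, col=2)
  west (west): blocked, stay at (row=3, col=2)
Final: (row=3, col=2)

Answer: Final position: (row=3, col=2)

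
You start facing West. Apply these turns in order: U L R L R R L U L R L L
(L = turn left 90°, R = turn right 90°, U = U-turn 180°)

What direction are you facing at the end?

Answer: Final heading: East

Derivation:
Start: West
  U (U-turn (180°)) -> East
  L (left (90° counter-clockwise)) -> North
  R (right (90° clockwise)) -> East
  L (left (90° counter-clockwise)) -> North
  R (right (90° clockwise)) -> East
  R (right (90° clockwise)) -> South
  L (left (90° counter-clockwise)) -> East
  U (U-turn (180°)) -> West
  L (left (90° counter-clockwise)) -> South
  R (right (90° clockwise)) -> West
  L (left (90° counter-clockwise)) -> South
  L (left (90° counter-clockwise)) -> East
Final: East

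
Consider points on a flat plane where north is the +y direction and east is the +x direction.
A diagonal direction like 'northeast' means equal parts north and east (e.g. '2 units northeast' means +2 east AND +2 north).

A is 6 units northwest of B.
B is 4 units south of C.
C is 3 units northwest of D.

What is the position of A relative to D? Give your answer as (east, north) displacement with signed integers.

Place D at the origin (east=0, north=0).
  C is 3 units northwest of D: delta (east=-3, north=+3); C at (east=-3, north=3).
  B is 4 units south of C: delta (east=+0, north=-4); B at (east=-3, north=-1).
  A is 6 units northwest of B: delta (east=-6, north=+6); A at (east=-9, north=5).
Therefore A relative to D: (east=-9, north=5).

Answer: A is at (east=-9, north=5) relative to D.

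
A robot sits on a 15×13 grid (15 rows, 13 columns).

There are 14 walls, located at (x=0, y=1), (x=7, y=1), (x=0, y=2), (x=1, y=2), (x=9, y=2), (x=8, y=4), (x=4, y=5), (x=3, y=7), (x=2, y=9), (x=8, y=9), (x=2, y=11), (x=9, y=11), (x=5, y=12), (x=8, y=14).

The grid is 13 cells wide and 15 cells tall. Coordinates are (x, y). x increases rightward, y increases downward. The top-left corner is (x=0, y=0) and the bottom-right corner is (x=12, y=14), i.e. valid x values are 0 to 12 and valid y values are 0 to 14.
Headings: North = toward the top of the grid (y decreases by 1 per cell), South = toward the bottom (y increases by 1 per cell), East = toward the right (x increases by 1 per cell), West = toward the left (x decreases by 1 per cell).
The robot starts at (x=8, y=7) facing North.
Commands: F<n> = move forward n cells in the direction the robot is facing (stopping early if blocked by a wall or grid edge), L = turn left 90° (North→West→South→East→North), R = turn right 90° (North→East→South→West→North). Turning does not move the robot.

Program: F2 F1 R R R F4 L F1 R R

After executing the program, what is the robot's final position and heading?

Answer: Final position: (x=5, y=6), facing North

Derivation:
Start: (x=8, y=7), facing North
  F2: move forward 2, now at (x=8, y=5)
  F1: move forward 0/1 (blocked), now at (x=8, y=5)
  R: turn right, now facing East
  R: turn right, now facing South
  R: turn right, now facing West
  F4: move forward 3/4 (blocked), now at (x=5, y=5)
  L: turn left, now facing South
  F1: move forward 1, now at (x=5, y=6)
  R: turn right, now facing West
  R: turn right, now facing North
Final: (x=5, y=6), facing North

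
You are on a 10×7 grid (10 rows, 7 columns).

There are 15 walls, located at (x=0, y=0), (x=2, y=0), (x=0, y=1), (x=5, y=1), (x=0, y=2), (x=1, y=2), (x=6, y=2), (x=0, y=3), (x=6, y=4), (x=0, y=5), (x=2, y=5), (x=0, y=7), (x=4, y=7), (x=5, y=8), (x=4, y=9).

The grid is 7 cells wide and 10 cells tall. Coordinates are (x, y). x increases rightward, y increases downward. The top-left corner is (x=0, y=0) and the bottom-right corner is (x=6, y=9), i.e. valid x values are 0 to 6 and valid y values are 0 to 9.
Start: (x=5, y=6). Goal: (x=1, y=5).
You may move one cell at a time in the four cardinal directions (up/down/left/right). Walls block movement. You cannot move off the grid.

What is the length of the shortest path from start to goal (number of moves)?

Answer: Shortest path length: 5

Derivation:
BFS from (x=5, y=6) until reaching (x=1, y=5):
  Distance 0: (x=5, y=6)
  Distance 1: (x=5, y=5), (x=4, y=6), (x=6, y=6), (x=5, y=7)
  Distance 2: (x=5, y=4), (x=4, y=5), (x=6, y=5), (x=3, y=6), (x=6, y=7)
  Distance 3: (x=5, y=3), (x=4, y=4), (x=3, y=5), (x=2, y=6), (x=3, y=7), (x=6, y=8)
  Distance 4: (x=5, y=2), (x=4, y=3), (x=6, y=3), (x=3, y=4), (x=1, y=6), (x=2, y=7), (x=3, y=8), (x=6, y=9)
  Distance 5: (x=4, y=2), (x=3, y=3), (x=2, y=4), (x=1, y=5), (x=0, y=6), (x=1, y=7), (x=2, y=8), (x=4, y=8), (x=3, y=9), (x=5, y=9)  <- goal reached here
One shortest path (5 moves): (x=5, y=6) -> (x=4, y=6) -> (x=3, y=6) -> (x=2, y=6) -> (x=1, y=6) -> (x=1, y=5)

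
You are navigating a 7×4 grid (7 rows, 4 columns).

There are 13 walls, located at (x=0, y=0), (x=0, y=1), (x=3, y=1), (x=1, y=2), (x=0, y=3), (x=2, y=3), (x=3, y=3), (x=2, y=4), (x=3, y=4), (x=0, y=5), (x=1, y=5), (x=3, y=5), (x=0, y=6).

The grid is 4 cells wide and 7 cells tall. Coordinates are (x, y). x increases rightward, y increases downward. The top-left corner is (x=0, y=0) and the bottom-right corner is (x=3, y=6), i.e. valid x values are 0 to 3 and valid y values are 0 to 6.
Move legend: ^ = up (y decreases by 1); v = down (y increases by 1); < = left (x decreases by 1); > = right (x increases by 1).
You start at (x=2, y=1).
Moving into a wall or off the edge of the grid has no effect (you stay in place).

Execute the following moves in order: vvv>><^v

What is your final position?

Start: (x=2, y=1)
  v (down): (x=2, y=1) -> (x=2, y=2)
  v (down): blocked, stay at (x=2, y=2)
  v (down): blocked, stay at (x=2, y=2)
  > (right): (x=2, y=2) -> (x=3, y=2)
  > (right): blocked, stay at (x=3, y=2)
  < (left): (x=3, y=2) -> (x=2, y=2)
  ^ (up): (x=2, y=2) -> (x=2, y=1)
  v (down): (x=2, y=1) -> (x=2, y=2)
Final: (x=2, y=2)

Answer: Final position: (x=2, y=2)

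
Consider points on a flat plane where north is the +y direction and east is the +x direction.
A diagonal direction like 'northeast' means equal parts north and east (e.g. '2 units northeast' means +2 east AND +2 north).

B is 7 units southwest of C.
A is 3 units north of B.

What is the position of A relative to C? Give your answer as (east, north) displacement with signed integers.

Place C at the origin (east=0, north=0).
  B is 7 units southwest of C: delta (east=-7, north=-7); B at (east=-7, north=-7).
  A is 3 units north of B: delta (east=+0, north=+3); A at (east=-7, north=-4).
Therefore A relative to C: (east=-7, north=-4).

Answer: A is at (east=-7, north=-4) relative to C.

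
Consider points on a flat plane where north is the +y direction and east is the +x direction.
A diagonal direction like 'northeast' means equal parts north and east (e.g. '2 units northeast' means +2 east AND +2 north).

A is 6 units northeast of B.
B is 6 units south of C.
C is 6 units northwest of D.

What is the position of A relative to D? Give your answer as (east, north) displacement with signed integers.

Answer: A is at (east=0, north=6) relative to D.

Derivation:
Place D at the origin (east=0, north=0).
  C is 6 units northwest of D: delta (east=-6, north=+6); C at (east=-6, north=6).
  B is 6 units south of C: delta (east=+0, north=-6); B at (east=-6, north=0).
  A is 6 units northeast of B: delta (east=+6, north=+6); A at (east=0, north=6).
Therefore A relative to D: (east=0, north=6).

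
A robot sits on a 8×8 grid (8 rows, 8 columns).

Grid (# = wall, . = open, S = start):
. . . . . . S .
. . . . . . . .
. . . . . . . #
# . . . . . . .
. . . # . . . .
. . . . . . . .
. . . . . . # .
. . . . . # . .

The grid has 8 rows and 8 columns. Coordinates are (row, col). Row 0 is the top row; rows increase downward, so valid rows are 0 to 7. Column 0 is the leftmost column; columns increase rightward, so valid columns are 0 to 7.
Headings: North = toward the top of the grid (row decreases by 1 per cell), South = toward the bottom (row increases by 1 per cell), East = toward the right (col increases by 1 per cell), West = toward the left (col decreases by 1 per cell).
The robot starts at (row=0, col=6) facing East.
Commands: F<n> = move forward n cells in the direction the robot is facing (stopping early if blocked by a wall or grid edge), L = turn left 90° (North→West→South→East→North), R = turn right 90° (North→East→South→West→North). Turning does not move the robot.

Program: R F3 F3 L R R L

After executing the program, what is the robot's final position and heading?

Start: (row=0, col=6), facing East
  R: turn right, now facing South
  F3: move forward 3, now at (row=3, col=6)
  F3: move forward 2/3 (blocked), now at (row=5, col=6)
  L: turn left, now facing East
  R: turn right, now facing South
  R: turn right, now facing West
  L: turn left, now facing South
Final: (row=5, col=6), facing South

Answer: Final position: (row=5, col=6), facing South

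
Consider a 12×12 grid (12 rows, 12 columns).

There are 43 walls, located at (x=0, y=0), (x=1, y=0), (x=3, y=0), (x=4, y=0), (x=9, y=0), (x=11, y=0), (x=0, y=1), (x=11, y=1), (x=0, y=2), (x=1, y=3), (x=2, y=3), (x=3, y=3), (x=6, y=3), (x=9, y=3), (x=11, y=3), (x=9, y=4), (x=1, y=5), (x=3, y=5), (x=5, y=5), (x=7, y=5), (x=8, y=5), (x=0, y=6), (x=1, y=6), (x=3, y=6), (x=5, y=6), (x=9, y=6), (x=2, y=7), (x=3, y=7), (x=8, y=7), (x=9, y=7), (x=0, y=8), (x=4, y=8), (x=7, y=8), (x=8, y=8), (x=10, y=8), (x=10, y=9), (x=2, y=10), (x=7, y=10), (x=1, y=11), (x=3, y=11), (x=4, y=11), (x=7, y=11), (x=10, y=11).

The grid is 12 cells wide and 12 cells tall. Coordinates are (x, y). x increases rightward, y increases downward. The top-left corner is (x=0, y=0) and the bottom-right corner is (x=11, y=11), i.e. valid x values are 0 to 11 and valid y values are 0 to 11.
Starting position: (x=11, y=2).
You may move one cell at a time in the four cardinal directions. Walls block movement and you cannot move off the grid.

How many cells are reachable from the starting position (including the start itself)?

BFS flood-fill from (x=11, y=2):
  Distance 0: (x=11, y=2)
  Distance 1: (x=10, y=2)
  Distance 2: (x=10, y=1), (x=9, y=2), (x=10, y=3)
  Distance 3: (x=10, y=0), (x=9, y=1), (x=8, y=2), (x=10, y=4)
  Distance 4: (x=8, y=1), (x=7, y=2), (x=8, y=3), (x=11, y=4), (x=10, y=5)
  Distance 5: (x=8, y=0), (x=7, y=1), (x=6, y=2), (x=7, y=3), (x=8, y=4), (x=9, y=5), (x=11, y=5), (x=10, y=6)
  Distance 6: (x=7, y=0), (x=6, y=1), (x=5, y=2), (x=7, y=4), (x=11, y=6), (x=10, y=7)
  Distance 7: (x=6, y=0), (x=5, y=1), (x=4, y=2), (x=5, y=3), (x=6, y=4), (x=11, y=7)
  Distance 8: (x=5, y=0), (x=4, y=1), (x=3, y=2), (x=4, y=3), (x=5, y=4), (x=6, y=5), (x=11, y=8)
  Distance 9: (x=3, y=1), (x=2, y=2), (x=4, y=4), (x=6, y=6), (x=11, y=9)
  Distance 10: (x=2, y=1), (x=1, y=2), (x=3, y=4), (x=4, y=5), (x=7, y=6), (x=6, y=7), (x=11, y=10)
  Distance 11: (x=2, y=0), (x=1, y=1), (x=2, y=4), (x=4, y=6), (x=8, y=6), (x=5, y=7), (x=7, y=7), (x=6, y=8), (x=10, y=10), (x=11, y=11)
  Distance 12: (x=1, y=4), (x=2, y=5), (x=4, y=7), (x=5, y=8), (x=6, y=9), (x=9, y=10)
  Distance 13: (x=0, y=4), (x=2, y=6), (x=5, y=9), (x=7, y=9), (x=9, y=9), (x=6, y=10), (x=8, y=10), (x=9, y=11)
  Distance 14: (x=0, y=3), (x=0, y=5), (x=9, y=8), (x=4, y=9), (x=8, y=9), (x=5, y=10), (x=6, y=11), (x=8, y=11)
  Distance 15: (x=3, y=9), (x=4, y=10), (x=5, y=11)
  Distance 16: (x=3, y=8), (x=2, y=9), (x=3, y=10)
  Distance 17: (x=2, y=8), (x=1, y=9)
  Distance 18: (x=1, y=8), (x=0, y=9), (x=1, y=10)
  Distance 19: (x=1, y=7), (x=0, y=10)
  Distance 20: (x=0, y=7), (x=0, y=11)
Total reachable: 100 (grid has 101 open cells total)

Answer: Reachable cells: 100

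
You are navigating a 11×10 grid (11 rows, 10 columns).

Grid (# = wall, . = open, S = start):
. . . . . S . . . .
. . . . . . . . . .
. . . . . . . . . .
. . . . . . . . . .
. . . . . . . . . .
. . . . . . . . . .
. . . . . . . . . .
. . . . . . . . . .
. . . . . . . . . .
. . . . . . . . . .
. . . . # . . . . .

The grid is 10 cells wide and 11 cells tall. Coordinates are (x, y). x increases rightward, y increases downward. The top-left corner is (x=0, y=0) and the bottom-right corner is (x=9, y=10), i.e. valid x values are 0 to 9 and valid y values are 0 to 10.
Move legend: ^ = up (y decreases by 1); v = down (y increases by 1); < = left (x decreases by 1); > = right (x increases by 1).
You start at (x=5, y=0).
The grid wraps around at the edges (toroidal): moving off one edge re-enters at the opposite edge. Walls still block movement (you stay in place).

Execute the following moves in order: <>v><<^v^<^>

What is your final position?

Answer: Final position: (x=3, y=10)

Derivation:
Start: (x=5, y=0)
  < (left): (x=5, y=0) -> (x=4, y=0)
  > (right): (x=4, y=0) -> (x=5, y=0)
  v (down): (x=5, y=0) -> (x=5, y=1)
  > (right): (x=5, y=1) -> (x=6, y=1)
  < (left): (x=6, y=1) -> (x=5, y=1)
  < (left): (x=5, y=1) -> (x=4, y=1)
  ^ (up): (x=4, y=1) -> (x=4, y=0)
  v (down): (x=4, y=0) -> (x=4, y=1)
  ^ (up): (x=4, y=1) -> (x=4, y=0)
  < (left): (x=4, y=0) -> (x=3, y=0)
  ^ (up): (x=3, y=0) -> (x=3, y=10)
  > (right): blocked, stay at (x=3, y=10)
Final: (x=3, y=10)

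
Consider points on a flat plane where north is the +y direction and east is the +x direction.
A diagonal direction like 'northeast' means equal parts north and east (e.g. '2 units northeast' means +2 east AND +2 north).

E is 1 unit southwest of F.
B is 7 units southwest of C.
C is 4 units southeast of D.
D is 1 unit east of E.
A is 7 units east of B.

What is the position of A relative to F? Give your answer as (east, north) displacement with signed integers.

Place F at the origin (east=0, north=0).
  E is 1 unit southwest of F: delta (east=-1, north=-1); E at (east=-1, north=-1).
  D is 1 unit east of E: delta (east=+1, north=+0); D at (east=0, north=-1).
  C is 4 units southeast of D: delta (east=+4, north=-4); C at (east=4, north=-5).
  B is 7 units southwest of C: delta (east=-7, north=-7); B at (east=-3, north=-12).
  A is 7 units east of B: delta (east=+7, north=+0); A at (east=4, north=-12).
Therefore A relative to F: (east=4, north=-12).

Answer: A is at (east=4, north=-12) relative to F.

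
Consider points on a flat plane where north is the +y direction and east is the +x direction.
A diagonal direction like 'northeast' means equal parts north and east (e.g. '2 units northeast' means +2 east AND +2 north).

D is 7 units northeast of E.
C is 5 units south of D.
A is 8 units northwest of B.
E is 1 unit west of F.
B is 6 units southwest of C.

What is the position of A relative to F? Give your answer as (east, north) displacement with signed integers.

Answer: A is at (east=-8, north=4) relative to F.

Derivation:
Place F at the origin (east=0, north=0).
  E is 1 unit west of F: delta (east=-1, north=+0); E at (east=-1, north=0).
  D is 7 units northeast of E: delta (east=+7, north=+7); D at (east=6, north=7).
  C is 5 units south of D: delta (east=+0, north=-5); C at (east=6, north=2).
  B is 6 units southwest of C: delta (east=-6, north=-6); B at (east=0, north=-4).
  A is 8 units northwest of B: delta (east=-8, north=+8); A at (east=-8, north=4).
Therefore A relative to F: (east=-8, north=4).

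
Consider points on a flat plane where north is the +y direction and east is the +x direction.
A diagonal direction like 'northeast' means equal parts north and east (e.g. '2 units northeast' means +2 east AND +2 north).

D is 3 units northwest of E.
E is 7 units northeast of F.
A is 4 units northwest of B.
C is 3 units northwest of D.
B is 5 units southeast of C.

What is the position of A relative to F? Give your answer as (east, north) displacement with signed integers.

Place F at the origin (east=0, north=0).
  E is 7 units northeast of F: delta (east=+7, north=+7); E at (east=7, north=7).
  D is 3 units northwest of E: delta (east=-3, north=+3); D at (east=4, north=10).
  C is 3 units northwest of D: delta (east=-3, north=+3); C at (east=1, north=13).
  B is 5 units southeast of C: delta (east=+5, north=-5); B at (east=6, north=8).
  A is 4 units northwest of B: delta (east=-4, north=+4); A at (east=2, north=12).
Therefore A relative to F: (east=2, north=12).

Answer: A is at (east=2, north=12) relative to F.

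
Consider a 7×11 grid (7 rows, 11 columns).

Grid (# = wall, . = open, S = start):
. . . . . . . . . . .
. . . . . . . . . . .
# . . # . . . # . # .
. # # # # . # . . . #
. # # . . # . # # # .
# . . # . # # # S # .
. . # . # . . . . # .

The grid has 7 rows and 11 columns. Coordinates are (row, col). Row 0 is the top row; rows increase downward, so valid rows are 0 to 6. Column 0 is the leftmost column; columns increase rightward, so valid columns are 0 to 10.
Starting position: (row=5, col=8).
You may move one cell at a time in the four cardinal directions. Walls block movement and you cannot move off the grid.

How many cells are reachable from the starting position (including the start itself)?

BFS flood-fill from (row=5, col=8):
  Distance 0: (row=5, col=8)
  Distance 1: (row=6, col=8)
  Distance 2: (row=6, col=7)
  Distance 3: (row=6, col=6)
  Distance 4: (row=6, col=5)
Total reachable: 5 (grid has 52 open cells total)

Answer: Reachable cells: 5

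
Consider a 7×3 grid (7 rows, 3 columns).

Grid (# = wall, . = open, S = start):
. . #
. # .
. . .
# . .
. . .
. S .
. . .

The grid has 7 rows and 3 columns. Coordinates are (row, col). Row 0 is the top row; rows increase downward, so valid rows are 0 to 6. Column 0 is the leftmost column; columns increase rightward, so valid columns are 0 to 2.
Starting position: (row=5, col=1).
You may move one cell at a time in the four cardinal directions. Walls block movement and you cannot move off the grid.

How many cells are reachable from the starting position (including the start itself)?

Answer: Reachable cells: 18

Derivation:
BFS flood-fill from (row=5, col=1):
  Distance 0: (row=5, col=1)
  Distance 1: (row=4, col=1), (row=5, col=0), (row=5, col=2), (row=6, col=1)
  Distance 2: (row=3, col=1), (row=4, col=0), (row=4, col=2), (row=6, col=0), (row=6, col=2)
  Distance 3: (row=2, col=1), (row=3, col=2)
  Distance 4: (row=2, col=0), (row=2, col=2)
  Distance 5: (row=1, col=0), (row=1, col=2)
  Distance 6: (row=0, col=0)
  Distance 7: (row=0, col=1)
Total reachable: 18 (grid has 18 open cells total)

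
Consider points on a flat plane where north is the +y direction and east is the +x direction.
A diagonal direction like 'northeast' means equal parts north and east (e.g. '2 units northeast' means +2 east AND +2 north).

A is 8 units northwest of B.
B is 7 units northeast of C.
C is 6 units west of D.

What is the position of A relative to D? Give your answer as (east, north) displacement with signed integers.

Place D at the origin (east=0, north=0).
  C is 6 units west of D: delta (east=-6, north=+0); C at (east=-6, north=0).
  B is 7 units northeast of C: delta (east=+7, north=+7); B at (east=1, north=7).
  A is 8 units northwest of B: delta (east=-8, north=+8); A at (east=-7, north=15).
Therefore A relative to D: (east=-7, north=15).

Answer: A is at (east=-7, north=15) relative to D.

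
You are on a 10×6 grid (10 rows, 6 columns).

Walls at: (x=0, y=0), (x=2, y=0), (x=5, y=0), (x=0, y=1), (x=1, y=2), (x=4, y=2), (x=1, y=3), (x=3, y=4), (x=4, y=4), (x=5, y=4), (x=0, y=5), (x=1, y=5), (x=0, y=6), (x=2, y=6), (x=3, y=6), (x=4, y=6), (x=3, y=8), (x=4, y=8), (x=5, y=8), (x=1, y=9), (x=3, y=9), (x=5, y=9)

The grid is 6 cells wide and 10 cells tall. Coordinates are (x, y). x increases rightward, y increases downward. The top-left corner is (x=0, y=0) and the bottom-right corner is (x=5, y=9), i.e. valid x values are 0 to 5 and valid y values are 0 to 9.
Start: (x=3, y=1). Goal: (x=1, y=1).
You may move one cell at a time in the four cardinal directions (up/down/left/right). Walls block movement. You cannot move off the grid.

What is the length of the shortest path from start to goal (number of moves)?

Answer: Shortest path length: 2

Derivation:
BFS from (x=3, y=1) until reaching (x=1, y=1):
  Distance 0: (x=3, y=1)
  Distance 1: (x=3, y=0), (x=2, y=1), (x=4, y=1), (x=3, y=2)
  Distance 2: (x=4, y=0), (x=1, y=1), (x=5, y=1), (x=2, y=2), (x=3, y=3)  <- goal reached here
One shortest path (2 moves): (x=3, y=1) -> (x=2, y=1) -> (x=1, y=1)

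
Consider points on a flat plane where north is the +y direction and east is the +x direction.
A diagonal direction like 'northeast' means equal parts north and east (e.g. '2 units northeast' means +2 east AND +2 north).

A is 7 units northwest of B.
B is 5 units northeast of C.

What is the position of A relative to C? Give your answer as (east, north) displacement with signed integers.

Place C at the origin (east=0, north=0).
  B is 5 units northeast of C: delta (east=+5, north=+5); B at (east=5, north=5).
  A is 7 units northwest of B: delta (east=-7, north=+7); A at (east=-2, north=12).
Therefore A relative to C: (east=-2, north=12).

Answer: A is at (east=-2, north=12) relative to C.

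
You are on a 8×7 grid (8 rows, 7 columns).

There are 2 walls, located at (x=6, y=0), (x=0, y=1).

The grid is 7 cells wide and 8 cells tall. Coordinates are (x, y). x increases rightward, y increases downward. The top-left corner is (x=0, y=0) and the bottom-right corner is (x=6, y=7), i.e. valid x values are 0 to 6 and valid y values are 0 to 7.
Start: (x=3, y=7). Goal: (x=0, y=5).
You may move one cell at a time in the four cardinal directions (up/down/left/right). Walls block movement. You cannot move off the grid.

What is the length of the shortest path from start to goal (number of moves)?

Answer: Shortest path length: 5

Derivation:
BFS from (x=3, y=7) until reaching (x=0, y=5):
  Distance 0: (x=3, y=7)
  Distance 1: (x=3, y=6), (x=2, y=7), (x=4, y=7)
  Distance 2: (x=3, y=5), (x=2, y=6), (x=4, y=6), (x=1, y=7), (x=5, y=7)
  Distance 3: (x=3, y=4), (x=2, y=5), (x=4, y=5), (x=1, y=6), (x=5, y=6), (x=0, y=7), (x=6, y=7)
  Distance 4: (x=3, y=3), (x=2, y=4), (x=4, y=4), (x=1, y=5), (x=5, y=5), (x=0, y=6), (x=6, y=6)
  Distance 5: (x=3, y=2), (x=2, y=3), (x=4, y=3), (x=1, y=4), (x=5, y=4), (x=0, y=5), (x=6, y=5)  <- goal reached here
One shortest path (5 moves): (x=3, y=7) -> (x=2, y=7) -> (x=1, y=7) -> (x=0, y=7) -> (x=0, y=6) -> (x=0, y=5)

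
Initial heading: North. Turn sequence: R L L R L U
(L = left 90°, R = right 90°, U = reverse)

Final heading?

Answer: Final heading: East

Derivation:
Start: North
  R (right (90° clockwise)) -> East
  L (left (90° counter-clockwise)) -> North
  L (left (90° counter-clockwise)) -> West
  R (right (90° clockwise)) -> North
  L (left (90° counter-clockwise)) -> West
  U (U-turn (180°)) -> East
Final: East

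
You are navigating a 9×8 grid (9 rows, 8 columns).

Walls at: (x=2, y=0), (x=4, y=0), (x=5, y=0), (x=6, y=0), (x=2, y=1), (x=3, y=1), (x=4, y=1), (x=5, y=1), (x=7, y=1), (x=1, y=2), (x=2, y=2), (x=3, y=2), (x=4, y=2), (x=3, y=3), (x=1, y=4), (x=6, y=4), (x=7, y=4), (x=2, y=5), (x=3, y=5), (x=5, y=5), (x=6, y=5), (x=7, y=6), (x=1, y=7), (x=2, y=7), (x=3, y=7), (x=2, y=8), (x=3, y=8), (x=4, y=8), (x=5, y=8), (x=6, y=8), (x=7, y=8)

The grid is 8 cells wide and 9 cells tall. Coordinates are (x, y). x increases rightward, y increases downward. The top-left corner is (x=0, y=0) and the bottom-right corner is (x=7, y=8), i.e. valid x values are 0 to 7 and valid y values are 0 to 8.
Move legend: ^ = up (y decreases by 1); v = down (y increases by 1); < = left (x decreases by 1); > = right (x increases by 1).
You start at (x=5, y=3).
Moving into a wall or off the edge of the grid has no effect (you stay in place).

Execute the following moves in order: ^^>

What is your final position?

Start: (x=5, y=3)
  ^ (up): (x=5, y=3) -> (x=5, y=2)
  ^ (up): blocked, stay at (x=5, y=2)
  > (right): (x=5, y=2) -> (x=6, y=2)
Final: (x=6, y=2)

Answer: Final position: (x=6, y=2)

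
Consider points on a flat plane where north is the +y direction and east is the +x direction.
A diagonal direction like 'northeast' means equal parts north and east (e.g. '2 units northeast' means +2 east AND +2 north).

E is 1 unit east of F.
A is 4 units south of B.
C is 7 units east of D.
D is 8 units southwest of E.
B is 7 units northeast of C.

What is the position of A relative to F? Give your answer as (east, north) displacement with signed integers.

Answer: A is at (east=7, north=-5) relative to F.

Derivation:
Place F at the origin (east=0, north=0).
  E is 1 unit east of F: delta (east=+1, north=+0); E at (east=1, north=0).
  D is 8 units southwest of E: delta (east=-8, north=-8); D at (east=-7, north=-8).
  C is 7 units east of D: delta (east=+7, north=+0); C at (east=0, north=-8).
  B is 7 units northeast of C: delta (east=+7, north=+7); B at (east=7, north=-1).
  A is 4 units south of B: delta (east=+0, north=-4); A at (east=7, north=-5).
Therefore A relative to F: (east=7, north=-5).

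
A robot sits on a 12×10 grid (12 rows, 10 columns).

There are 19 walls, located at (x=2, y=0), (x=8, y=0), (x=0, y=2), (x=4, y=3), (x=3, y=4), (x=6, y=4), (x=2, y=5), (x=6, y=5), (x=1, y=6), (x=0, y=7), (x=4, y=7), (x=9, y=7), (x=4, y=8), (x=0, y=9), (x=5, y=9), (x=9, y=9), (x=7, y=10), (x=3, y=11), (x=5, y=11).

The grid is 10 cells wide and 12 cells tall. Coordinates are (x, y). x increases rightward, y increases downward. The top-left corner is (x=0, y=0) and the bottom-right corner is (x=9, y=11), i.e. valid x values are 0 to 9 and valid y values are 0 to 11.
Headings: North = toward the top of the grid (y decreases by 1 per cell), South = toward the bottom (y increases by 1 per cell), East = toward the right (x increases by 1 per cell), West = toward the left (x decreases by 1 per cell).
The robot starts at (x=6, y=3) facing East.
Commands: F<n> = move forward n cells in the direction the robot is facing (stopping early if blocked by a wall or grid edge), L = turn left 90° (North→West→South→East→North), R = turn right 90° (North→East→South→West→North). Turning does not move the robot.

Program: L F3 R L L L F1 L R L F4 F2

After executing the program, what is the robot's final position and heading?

Answer: Final position: (x=9, y=1), facing East

Derivation:
Start: (x=6, y=3), facing East
  L: turn left, now facing North
  F3: move forward 3, now at (x=6, y=0)
  R: turn right, now facing East
  L: turn left, now facing North
  L: turn left, now facing West
  L: turn left, now facing South
  F1: move forward 1, now at (x=6, y=1)
  L: turn left, now facing East
  R: turn right, now facing South
  L: turn left, now facing East
  F4: move forward 3/4 (blocked), now at (x=9, y=1)
  F2: move forward 0/2 (blocked), now at (x=9, y=1)
Final: (x=9, y=1), facing East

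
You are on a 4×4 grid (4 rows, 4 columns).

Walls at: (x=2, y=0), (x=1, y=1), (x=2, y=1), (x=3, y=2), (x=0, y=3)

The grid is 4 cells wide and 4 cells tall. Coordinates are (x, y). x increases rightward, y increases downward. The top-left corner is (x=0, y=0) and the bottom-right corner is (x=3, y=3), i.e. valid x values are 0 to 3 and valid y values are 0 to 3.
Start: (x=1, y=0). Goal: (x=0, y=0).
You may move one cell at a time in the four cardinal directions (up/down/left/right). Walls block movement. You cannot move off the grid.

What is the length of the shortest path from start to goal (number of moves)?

BFS from (x=1, y=0) until reaching (x=0, y=0):
  Distance 0: (x=1, y=0)
  Distance 1: (x=0, y=0)  <- goal reached here
One shortest path (1 moves): (x=1, y=0) -> (x=0, y=0)

Answer: Shortest path length: 1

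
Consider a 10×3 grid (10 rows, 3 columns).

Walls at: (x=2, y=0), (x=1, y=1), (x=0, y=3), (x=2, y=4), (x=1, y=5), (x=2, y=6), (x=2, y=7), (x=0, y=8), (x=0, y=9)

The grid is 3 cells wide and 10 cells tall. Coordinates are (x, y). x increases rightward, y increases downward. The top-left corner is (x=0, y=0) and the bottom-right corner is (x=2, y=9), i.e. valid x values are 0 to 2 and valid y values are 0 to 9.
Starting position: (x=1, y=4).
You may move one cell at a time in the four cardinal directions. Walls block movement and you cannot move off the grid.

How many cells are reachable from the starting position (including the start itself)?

Answer: Reachable cells: 20

Derivation:
BFS flood-fill from (x=1, y=4):
  Distance 0: (x=1, y=4)
  Distance 1: (x=1, y=3), (x=0, y=4)
  Distance 2: (x=1, y=2), (x=2, y=3), (x=0, y=5)
  Distance 3: (x=0, y=2), (x=2, y=2), (x=0, y=6)
  Distance 4: (x=0, y=1), (x=2, y=1), (x=1, y=6), (x=0, y=7)
  Distance 5: (x=0, y=0), (x=1, y=7)
  Distance 6: (x=1, y=0), (x=1, y=8)
  Distance 7: (x=2, y=8), (x=1, y=9)
  Distance 8: (x=2, y=9)
Total reachable: 20 (grid has 21 open cells total)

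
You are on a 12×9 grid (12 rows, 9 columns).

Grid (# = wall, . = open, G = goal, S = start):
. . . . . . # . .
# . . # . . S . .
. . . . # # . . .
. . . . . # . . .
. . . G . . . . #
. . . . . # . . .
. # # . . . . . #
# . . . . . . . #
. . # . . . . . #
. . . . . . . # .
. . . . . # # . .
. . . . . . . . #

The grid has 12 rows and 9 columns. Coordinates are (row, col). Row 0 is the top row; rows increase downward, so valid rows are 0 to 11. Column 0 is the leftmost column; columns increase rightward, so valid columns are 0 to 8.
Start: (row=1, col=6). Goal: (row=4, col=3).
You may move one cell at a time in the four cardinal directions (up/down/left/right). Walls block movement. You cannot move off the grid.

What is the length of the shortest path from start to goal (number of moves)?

Answer: Shortest path length: 6

Derivation:
BFS from (row=1, col=6) until reaching (row=4, col=3):
  Distance 0: (row=1, col=6)
  Distance 1: (row=1, col=5), (row=1, col=7), (row=2, col=6)
  Distance 2: (row=0, col=5), (row=0, col=7), (row=1, col=4), (row=1, col=8), (row=2, col=7), (row=3, col=6)
  Distance 3: (row=0, col=4), (row=0, col=8), (row=2, col=8), (row=3, col=7), (row=4, col=6)
  Distance 4: (row=0, col=3), (row=3, col=8), (row=4, col=5), (row=4, col=7), (row=5, col=6)
  Distance 5: (row=0, col=2), (row=4, col=4), (row=5, col=7), (row=6, col=6)
  Distance 6: (row=0, col=1), (row=1, col=2), (row=3, col=4), (row=4, col=3), (row=5, col=4), (row=5, col=8), (row=6, col=5), (row=6, col=7), (row=7, col=6)  <- goal reached here
One shortest path (6 moves): (row=1, col=6) -> (row=2, col=6) -> (row=3, col=6) -> (row=4, col=6) -> (row=4, col=5) -> (row=4, col=4) -> (row=4, col=3)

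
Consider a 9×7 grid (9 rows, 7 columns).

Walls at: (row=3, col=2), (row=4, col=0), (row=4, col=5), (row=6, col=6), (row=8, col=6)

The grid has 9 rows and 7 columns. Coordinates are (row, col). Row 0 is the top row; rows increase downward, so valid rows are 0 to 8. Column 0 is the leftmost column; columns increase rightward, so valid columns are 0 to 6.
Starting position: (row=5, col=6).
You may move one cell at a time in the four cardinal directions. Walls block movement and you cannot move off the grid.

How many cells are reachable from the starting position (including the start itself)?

BFS flood-fill from (row=5, col=6):
  Distance 0: (row=5, col=6)
  Distance 1: (row=4, col=6), (row=5, col=5)
  Distance 2: (row=3, col=6), (row=5, col=4), (row=6, col=5)
  Distance 3: (row=2, col=6), (row=3, col=5), (row=4, col=4), (row=5, col=3), (row=6, col=4), (row=7, col=5)
  Distance 4: (row=1, col=6), (row=2, col=5), (row=3, col=4), (row=4, col=3), (row=5, col=2), (row=6, col=3), (row=7, col=4), (row=7, col=6), (row=8, col=5)
  Distance 5: (row=0, col=6), (row=1, col=5), (row=2, col=4), (row=3, col=3), (row=4, col=2), (row=5, col=1), (row=6, col=2), (row=7, col=3), (row=8, col=4)
  Distance 6: (row=0, col=5), (row=1, col=4), (row=2, col=3), (row=4, col=1), (row=5, col=0), (row=6, col=1), (row=7, col=2), (row=8, col=3)
  Distance 7: (row=0, col=4), (row=1, col=3), (row=2, col=2), (row=3, col=1), (row=6, col=0), (row=7, col=1), (row=8, col=2)
  Distance 8: (row=0, col=3), (row=1, col=2), (row=2, col=1), (row=3, col=0), (row=7, col=0), (row=8, col=1)
  Distance 9: (row=0, col=2), (row=1, col=1), (row=2, col=0), (row=8, col=0)
  Distance 10: (row=0, col=1), (row=1, col=0)
  Distance 11: (row=0, col=0)
Total reachable: 58 (grid has 58 open cells total)

Answer: Reachable cells: 58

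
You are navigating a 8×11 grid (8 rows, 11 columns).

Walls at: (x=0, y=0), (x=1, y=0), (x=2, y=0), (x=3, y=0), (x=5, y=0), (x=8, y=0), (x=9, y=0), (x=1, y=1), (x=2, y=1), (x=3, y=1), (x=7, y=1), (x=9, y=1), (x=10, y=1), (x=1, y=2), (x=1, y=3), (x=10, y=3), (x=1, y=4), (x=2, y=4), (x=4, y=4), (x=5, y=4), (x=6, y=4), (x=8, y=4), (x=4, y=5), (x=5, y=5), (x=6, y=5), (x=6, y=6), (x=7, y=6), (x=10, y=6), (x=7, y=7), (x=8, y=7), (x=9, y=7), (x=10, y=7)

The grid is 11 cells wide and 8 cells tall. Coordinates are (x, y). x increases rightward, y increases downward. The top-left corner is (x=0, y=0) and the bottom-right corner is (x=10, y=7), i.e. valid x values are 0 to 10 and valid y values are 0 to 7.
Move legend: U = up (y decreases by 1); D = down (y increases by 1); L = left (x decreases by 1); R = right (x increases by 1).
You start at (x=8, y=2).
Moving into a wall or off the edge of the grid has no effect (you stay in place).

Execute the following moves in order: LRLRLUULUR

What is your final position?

Answer: Final position: (x=6, y=1)

Derivation:
Start: (x=8, y=2)
  L (left): (x=8, y=2) -> (x=7, y=2)
  R (right): (x=7, y=2) -> (x=8, y=2)
  L (left): (x=8, y=2) -> (x=7, y=2)
  R (right): (x=7, y=2) -> (x=8, y=2)
  L (left): (x=8, y=2) -> (x=7, y=2)
  U (up): blocked, stay at (x=7, y=2)
  U (up): blocked, stay at (x=7, y=2)
  L (left): (x=7, y=2) -> (x=6, y=2)
  U (up): (x=6, y=2) -> (x=6, y=1)
  R (right): blocked, stay at (x=6, y=1)
Final: (x=6, y=1)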